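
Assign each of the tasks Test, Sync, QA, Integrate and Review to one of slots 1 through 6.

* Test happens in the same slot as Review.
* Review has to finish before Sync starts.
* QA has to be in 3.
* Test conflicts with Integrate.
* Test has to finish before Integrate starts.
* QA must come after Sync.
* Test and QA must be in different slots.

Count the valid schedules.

5

Splitting on Integrate: it can be 2 (1), 3 (1), 4 (1), 5 (1), 6 (1). Listing each branch's schedules as (Test, Sync, QA, Review):
Integrate=2: (1,2,3,1) — 1.
Integrate=3: (1,2,3,1) — 1.
Integrate=4: (1,2,3,1) — 1.
Integrate=5: (1,2,3,1) — 1.
Integrate=6: (1,2,3,1) — 1.
Summing: 1 + 1 + 1 + 1 + 1 = 5.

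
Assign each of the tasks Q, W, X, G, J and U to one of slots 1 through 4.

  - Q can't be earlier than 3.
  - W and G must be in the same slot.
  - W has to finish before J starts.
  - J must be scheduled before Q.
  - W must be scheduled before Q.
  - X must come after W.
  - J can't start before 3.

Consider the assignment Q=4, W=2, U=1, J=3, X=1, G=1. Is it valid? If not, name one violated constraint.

No. X must come after W is not satisfied.

W must be scheduled before Q — holds.
X must come after W — violated.
J must be scheduled before Q — holds.
Q can't be earlier than 3 — holds.
W has to finish before J starts — holds.
W and G must be in the same slot — violated.
J can't start before 3 — holds.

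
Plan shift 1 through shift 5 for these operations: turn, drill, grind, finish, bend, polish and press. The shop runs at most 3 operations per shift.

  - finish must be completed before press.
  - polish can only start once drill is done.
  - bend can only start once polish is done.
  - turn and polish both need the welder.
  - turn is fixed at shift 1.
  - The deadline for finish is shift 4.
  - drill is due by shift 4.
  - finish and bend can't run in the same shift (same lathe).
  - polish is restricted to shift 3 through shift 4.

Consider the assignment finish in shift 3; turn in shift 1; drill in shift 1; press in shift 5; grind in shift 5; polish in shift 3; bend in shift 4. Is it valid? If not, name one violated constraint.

finish must be completed before press — holds.
The deadline for finish is shift 4 — holds.
drill is due by shift 4 — holds.
polish is restricted to shift 3 through shift 4 — holds.
polish can only start once drill is done — holds.
turn and polish both need the welder — holds.
finish and bend can't run in the same shift (same lathe) — holds.
The shop runs at most 3 operations per shift — holds.
bend can only start once polish is done — holds.
turn is fixed at shift 1 — holds.

Yes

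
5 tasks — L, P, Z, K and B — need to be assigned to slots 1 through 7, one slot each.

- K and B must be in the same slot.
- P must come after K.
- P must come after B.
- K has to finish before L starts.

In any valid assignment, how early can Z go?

Z at 1 is achievable: Z=1, P=2, L=2, K=1, B=1.

1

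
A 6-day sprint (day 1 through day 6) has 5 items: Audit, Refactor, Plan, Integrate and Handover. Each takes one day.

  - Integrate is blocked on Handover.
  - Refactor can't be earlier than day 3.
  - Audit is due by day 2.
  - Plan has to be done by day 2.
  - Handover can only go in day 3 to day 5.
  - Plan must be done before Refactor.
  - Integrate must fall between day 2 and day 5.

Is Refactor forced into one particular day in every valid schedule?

Refactor can be day 3 (e.g. Audit -> day 1; Integrate -> day 4; Plan -> day 1; Refactor -> day 3; Handover -> day 3) or day 4 (e.g. Refactor in day 4, Audit in day 1, Plan in day 1, Handover in day 3, Integrate in day 4).

No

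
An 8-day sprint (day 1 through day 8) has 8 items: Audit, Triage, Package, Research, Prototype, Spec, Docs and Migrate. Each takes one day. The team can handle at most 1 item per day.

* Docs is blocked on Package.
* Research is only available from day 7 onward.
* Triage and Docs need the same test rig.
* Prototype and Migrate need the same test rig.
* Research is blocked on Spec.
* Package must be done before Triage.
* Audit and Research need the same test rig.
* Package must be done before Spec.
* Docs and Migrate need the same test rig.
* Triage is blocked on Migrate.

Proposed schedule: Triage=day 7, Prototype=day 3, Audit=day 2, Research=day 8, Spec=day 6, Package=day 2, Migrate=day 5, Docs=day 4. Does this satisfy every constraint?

Prototype and Migrate need the same test rig — holds.
Package must be done before Triage — holds.
Package must be done before Spec — holds.
Triage and Docs need the same test rig — holds.
Audit and Research need the same test rig — holds.
Research is only available from day 7 onward — holds.
Triage is blocked on Migrate — holds.
Research is blocked on Spec — holds.
Docs is blocked on Package — holds.
Docs and Migrate need the same test rig — holds.
The team can handle at most 1 item per day — violated.

Invalid. The team can handle at most 1 item per day.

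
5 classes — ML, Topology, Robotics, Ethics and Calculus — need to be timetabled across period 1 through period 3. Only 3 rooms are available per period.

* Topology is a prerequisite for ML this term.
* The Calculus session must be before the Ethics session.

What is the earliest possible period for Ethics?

period 2

Precedence pushes Ethics to at least period 2.
Ethics at period 2 is achievable: ML=period 2, Calculus=period 1, Ethics=period 2, Topology=period 1, Robotics=period 1.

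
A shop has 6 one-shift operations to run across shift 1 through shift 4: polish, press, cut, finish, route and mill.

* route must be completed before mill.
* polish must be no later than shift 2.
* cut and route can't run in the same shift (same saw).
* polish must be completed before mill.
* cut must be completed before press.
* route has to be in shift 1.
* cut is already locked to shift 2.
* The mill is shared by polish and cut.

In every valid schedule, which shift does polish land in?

polish's window is shift 1–shift 2.
cut is fixed at shift 2, and polish can't share a shift with cut.
So polish must be shift 1.

shift 1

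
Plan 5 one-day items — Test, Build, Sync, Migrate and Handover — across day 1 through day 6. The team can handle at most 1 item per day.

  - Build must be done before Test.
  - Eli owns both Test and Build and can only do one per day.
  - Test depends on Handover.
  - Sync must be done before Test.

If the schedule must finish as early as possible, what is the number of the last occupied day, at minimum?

The precedence chain requires at least 2 distinct days.
With at most 1 per day and 5 work items, at least 5 days are needed.
5 works (last occupied day: day 5): for example Test=day 4, Sync=day 2, Build=day 1, Migrate=day 5, Handover=day 3.

5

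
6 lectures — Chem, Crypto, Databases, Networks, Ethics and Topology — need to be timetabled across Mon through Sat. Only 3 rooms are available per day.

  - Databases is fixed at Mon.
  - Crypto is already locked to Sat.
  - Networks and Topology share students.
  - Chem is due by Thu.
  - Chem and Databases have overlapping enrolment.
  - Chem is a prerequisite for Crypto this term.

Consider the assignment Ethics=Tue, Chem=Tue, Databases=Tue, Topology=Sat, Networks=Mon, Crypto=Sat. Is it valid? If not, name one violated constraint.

Only 3 rooms are available per day — holds.
Crypto is already locked to Sat — holds.
Networks and Topology share students — holds.
Databases is fixed at Mon — violated.
Chem is due by Thu — holds.
Chem is a prerequisite for Crypto this term — holds.
Chem and Databases have overlapping enrolment — violated.

No. Chem and Databases have overlapping enrolment is not satisfied.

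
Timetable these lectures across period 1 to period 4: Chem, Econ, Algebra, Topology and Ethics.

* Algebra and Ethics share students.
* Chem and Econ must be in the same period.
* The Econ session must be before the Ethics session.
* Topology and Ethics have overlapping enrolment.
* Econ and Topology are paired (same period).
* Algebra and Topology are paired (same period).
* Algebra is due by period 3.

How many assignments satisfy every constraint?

Splitting on Chem: it can be period 1 (3), period 2 (2), period 3 (1). Listing each branch's schedules as (Econ, Algebra, Topology, Ethics) by period number:
Chem=period 1: (1,1,1,2) (1,1,1,3) (1,1,1,4) — 3.
Chem=period 2: (2,2,2,3) (2,2,2,4) — 2.
Chem=period 3: (3,3,3,4) — 1.
Summing: 3 + 2 + 1 = 6.

6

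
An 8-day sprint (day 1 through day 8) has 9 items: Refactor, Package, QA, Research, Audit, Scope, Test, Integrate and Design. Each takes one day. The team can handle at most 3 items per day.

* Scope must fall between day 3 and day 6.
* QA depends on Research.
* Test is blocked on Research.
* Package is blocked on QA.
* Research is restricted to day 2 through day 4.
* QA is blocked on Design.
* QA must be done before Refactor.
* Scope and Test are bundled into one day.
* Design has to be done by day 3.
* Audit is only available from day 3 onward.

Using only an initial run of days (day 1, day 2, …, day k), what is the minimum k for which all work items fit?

The precedence chain requires at least 3 distinct days.
With at most 3 per day and 9 work items, at least 3 days are needed.
Propagating the time windows through the other constraints, Refactor can't land before day 4, so the schedule must run through at least day 4.
4 works (last occupied day: day 4): for example Design -> day 1; Research -> day 2; Refactor -> day 4; Audit -> day 4; QA -> day 3; Test -> day 3; Scope -> day 3; Package -> day 4; Integrate -> day 1.

4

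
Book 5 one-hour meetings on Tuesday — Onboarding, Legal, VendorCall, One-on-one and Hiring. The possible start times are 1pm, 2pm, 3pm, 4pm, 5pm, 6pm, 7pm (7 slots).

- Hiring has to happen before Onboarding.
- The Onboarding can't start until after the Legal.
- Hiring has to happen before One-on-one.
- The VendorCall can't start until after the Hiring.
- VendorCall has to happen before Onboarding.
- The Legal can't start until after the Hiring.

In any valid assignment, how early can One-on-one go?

Precedence pushes One-on-one to at least 2pm.
One-on-one at 2pm is achievable: Onboarding in 3pm; One-on-one in 2pm; Hiring in 1pm; Legal in 2pm; VendorCall in 2pm.

2pm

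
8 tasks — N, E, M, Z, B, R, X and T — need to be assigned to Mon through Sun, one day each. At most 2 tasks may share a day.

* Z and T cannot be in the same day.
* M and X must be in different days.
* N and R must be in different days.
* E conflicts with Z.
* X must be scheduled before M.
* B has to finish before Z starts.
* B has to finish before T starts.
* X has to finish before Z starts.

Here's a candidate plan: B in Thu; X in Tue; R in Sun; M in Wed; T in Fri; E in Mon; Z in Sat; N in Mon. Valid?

Yes

N and R must be in different days — holds.
B has to finish before T starts — holds.
Z and T cannot be in the same day — holds.
X must be scheduled before M — holds.
X has to finish before Z starts — holds.
B has to finish before Z starts — holds.
M and X must be in different days — holds.
E conflicts with Z — holds.
At most 2 tasks may share a day — holds.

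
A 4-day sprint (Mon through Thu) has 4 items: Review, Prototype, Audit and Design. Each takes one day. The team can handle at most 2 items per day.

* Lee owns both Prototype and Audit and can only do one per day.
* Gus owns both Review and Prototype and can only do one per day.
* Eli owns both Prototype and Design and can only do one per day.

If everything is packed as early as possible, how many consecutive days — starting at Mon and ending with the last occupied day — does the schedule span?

With at most 2 per day and 4 work items, at least 2 days are needed.
Could 2 days be enough, i.e. nothing placed later than Tue? Prototype could only be at {Mon, Tue}; try each:
- suppose Prototype is at Mon; Design can't share with Prototype (Mon) → {Tue}; Review can't share with Prototype (Mon) → {Tue}; Audit can't share with Prototype (Mon) → {Tue}; that puts Review, Audit and Design all in Tue — more than 2 per day.
- suppose Prototype is at Tue; Design can't share with Prototype (Tue) → {Mon}; Review can't share with Prototype (Tue) → {Mon}; Audit can't share with Prototype (Tue) → {Mon}; that puts Review, Audit and Design all in Mon — more than 2 per day.
Every option fails, so 2 days is not enough.
3 works (last occupied day: Wed): for example Design -> Wed; Audit -> Mon; Review -> Mon; Prototype -> Tue.

3 days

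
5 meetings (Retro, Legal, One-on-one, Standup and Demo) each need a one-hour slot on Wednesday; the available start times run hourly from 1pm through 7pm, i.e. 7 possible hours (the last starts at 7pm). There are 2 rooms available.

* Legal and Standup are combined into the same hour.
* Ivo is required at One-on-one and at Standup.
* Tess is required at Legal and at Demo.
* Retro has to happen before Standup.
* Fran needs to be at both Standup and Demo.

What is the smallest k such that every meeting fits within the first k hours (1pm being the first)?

The precedence chain requires at least 2 distinct hours.
With at most 2 per hour and 5 meetings, at least 3 hours are needed.
3 works (last occupied hour: 3pm): for example Standup=2pm, One-on-one=1pm, Retro=1pm, Legal=2pm, Demo=3pm.

3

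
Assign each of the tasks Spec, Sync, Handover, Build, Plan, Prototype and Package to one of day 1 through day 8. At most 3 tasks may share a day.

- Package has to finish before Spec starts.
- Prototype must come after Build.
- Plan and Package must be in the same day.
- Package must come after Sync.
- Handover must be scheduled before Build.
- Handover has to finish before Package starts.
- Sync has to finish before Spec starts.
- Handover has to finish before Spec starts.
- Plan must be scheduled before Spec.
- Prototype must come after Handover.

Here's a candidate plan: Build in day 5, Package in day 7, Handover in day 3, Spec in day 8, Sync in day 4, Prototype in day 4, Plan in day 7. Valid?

Invalid. Prototype must come after Build.

Handover must be scheduled before Build — holds.
Plan and Package must be in the same day — holds.
Sync has to finish before Spec starts — holds.
At most 3 tasks may share a day — holds.
Prototype must come after Handover — holds.
Prototype must come after Build — violated.
Handover has to finish before Package starts — holds.
Package has to finish before Spec starts — holds.
Handover has to finish before Spec starts — holds.
Plan must be scheduled before Spec — holds.
Package must come after Sync — holds.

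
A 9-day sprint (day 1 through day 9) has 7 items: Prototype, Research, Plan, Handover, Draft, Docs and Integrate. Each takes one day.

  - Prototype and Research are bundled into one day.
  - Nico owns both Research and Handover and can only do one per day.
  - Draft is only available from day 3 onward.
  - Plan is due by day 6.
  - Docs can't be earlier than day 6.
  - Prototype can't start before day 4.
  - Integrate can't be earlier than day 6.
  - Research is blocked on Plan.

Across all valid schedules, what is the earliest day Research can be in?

day 4

Research must be in the same day as Prototype, which can't be before day 4, so Research is at least day 4.
Research at day 4 is achievable: Handover in day 1; Plan in day 1; Docs in day 6; Integrate in day 6; Prototype in day 4; Draft in day 3; Research in day 4.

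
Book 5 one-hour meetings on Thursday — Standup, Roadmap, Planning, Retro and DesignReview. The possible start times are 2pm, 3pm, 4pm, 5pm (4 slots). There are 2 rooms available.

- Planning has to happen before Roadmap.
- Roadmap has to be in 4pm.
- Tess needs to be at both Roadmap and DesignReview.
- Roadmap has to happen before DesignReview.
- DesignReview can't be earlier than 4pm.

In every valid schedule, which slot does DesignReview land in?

5pm

DesignReview's window is 4pm–5pm.
Roadmap is fixed at 4pm, and DesignReview can't share a slot with Roadmap.
So DesignReview must be 5pm.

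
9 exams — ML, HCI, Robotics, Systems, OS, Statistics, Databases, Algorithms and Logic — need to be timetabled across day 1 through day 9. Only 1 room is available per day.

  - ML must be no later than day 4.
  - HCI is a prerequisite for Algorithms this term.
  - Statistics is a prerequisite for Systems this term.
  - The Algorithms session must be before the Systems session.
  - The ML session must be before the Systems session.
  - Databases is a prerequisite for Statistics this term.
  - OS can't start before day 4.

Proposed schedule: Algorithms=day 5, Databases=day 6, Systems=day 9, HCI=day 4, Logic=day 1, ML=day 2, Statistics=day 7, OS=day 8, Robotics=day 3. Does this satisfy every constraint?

OS can't start before day 4 — holds.
Only 1 room is available per day — holds.
The ML session must be before the Systems session — holds.
Databases is a prerequisite for Statistics this term — holds.
Statistics is a prerequisite for Systems this term — holds.
The Algorithms session must be before the Systems session — holds.
HCI is a prerequisite for Algorithms this term — holds.
ML must be no later than day 4 — holds.

Yes, all constraints hold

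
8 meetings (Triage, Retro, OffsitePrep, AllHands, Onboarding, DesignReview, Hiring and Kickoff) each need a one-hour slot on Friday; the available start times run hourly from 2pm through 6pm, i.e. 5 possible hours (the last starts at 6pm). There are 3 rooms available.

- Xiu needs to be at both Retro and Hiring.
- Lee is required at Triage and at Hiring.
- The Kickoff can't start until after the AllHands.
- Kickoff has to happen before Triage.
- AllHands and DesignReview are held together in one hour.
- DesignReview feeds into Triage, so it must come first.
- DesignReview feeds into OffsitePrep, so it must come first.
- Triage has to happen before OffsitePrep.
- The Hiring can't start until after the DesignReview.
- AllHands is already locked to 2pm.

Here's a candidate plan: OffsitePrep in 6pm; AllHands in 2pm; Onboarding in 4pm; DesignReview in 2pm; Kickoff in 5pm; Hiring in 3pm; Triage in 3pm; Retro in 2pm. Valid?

DesignReview feeds into OffsitePrep, so it must come first — holds.
Triage has to happen before OffsitePrep — holds.
There are 3 rooms available — holds.
Xiu needs to be at both Retro and Hiring — holds.
AllHands is already locked to 2pm — holds.
AllHands and DesignReview are held together in one hour — holds.
The Kickoff can't start until after the AllHands — holds.
DesignReview feeds into Triage, so it must come first — holds.
Lee is required at Triage and at Hiring — violated.
The Hiring can't start until after the DesignReview — holds.
Kickoff has to happen before Triage — violated.

Invalid. Kickoff has to happen before Triage.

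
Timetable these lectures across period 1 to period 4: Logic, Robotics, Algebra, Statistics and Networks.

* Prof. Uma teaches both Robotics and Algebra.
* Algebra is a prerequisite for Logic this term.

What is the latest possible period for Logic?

Precedence pushes Logic to at least period 2.
Logic at period 4 is achievable: Algebra -> period 1, Networks -> period 1, Logic -> period 4, Statistics -> period 1, Robotics -> period 2.

period 4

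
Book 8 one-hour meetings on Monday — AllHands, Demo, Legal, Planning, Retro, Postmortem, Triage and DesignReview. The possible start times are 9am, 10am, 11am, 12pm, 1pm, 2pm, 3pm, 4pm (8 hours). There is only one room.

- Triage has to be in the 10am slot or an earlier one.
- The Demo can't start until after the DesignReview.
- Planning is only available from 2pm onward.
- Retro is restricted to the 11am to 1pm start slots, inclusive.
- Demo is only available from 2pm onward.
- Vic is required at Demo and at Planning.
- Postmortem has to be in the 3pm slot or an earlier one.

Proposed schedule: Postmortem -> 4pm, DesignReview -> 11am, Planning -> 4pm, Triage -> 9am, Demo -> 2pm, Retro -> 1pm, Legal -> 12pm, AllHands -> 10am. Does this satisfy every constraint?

The Demo can't start until after the DesignReview — holds.
Planning is only available from 2pm onward — holds.
Vic is required at Demo and at Planning — holds.
Demo is only available from 2pm onward — holds.
Postmortem has to be in the 3pm slot or an earlier one — violated.
Triage has to be in the 10am slot or an earlier one — holds.
There is only one room — violated.
Retro is restricted to the 11am to 1pm start slots, inclusive — holds.

No — it violates: Postmortem has to be in the 3pm slot or an earlier one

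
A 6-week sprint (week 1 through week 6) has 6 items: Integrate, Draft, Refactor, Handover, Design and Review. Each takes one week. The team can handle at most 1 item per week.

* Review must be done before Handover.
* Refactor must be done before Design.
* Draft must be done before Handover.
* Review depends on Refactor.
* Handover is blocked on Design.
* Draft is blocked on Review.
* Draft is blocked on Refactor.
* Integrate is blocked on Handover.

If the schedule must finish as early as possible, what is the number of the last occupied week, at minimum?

The precedence chain requires at least 5 distinct weeks.
With at most 1 per week and 6 tasks, at least 6 weeks are needed.
6 works (last occupied week: week 6): for example Draft=week 3; Review=week 2; Refactor=week 1; Integrate=week 6; Design=week 4; Handover=week 5.

6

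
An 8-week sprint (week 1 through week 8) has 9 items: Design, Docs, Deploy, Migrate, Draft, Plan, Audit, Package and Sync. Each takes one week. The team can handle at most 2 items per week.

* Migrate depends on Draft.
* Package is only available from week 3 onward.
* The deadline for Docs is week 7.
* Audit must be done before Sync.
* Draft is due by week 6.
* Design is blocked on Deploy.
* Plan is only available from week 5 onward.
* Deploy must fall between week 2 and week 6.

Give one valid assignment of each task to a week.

Sync=week 5; Design=week 3; Audit=week 4; Draft=week 1; Docs=week 1; Deploy=week 2; Migrate=week 2; Package=week 3; Plan=week 5

Checking: Audit(week 4) before Sync(week 5); Deploy(week 2) before Design(week 3); Draft(week 1) before Migrate(week 2); Draft=week 1 in [week 1,week 6]; Package=week 3 in [week 3,week 8]; Deploy=week 2 in [week 2,week 6]; Plan=week 5 in [week 5,week 8]; Docs=week 1 in [week 1,week 7]; max 2 per week (cap 2).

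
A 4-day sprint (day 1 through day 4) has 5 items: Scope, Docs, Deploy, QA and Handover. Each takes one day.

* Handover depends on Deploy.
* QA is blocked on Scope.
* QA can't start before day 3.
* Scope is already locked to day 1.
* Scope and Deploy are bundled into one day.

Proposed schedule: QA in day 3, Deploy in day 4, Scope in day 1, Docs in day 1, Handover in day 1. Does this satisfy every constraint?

No — it violates: Handover depends on Deploy

Handover depends on Deploy — violated.
Scope is already locked to day 1 — holds.
Scope and Deploy are bundled into one day — violated.
QA can't start before day 3 — holds.
QA is blocked on Scope — holds.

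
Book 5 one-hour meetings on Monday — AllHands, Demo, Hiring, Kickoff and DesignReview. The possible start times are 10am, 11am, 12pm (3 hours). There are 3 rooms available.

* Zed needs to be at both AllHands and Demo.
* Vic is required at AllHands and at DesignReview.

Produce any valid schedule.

Hiring=10am; Kickoff=10am; AllHands=10am; DesignReview=11am; Demo=11am

Checking: AllHands(10am) != Demo(11am); AllHands(10am) != DesignReview(11am); max 3 per hour (cap 3).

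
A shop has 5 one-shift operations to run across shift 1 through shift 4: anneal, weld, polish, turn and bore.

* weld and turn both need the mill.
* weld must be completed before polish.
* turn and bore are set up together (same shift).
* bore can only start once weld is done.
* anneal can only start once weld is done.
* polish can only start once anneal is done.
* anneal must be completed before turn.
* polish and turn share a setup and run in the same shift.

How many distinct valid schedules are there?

Enumerating: polish -> shift 3, anneal -> shift 2, bore -> shift 3, turn -> shift 3, weld -> shift 1 | anneal=shift 2, turn=shift 4, bore=shift 4, polish=shift 4, weld=shift 1 | turn -> shift 4, bore -> shift 4, anneal -> shift 3, weld -> shift 1, polish -> shift 4 | weld -> shift 2; anneal -> shift 3; polish -> shift 4; bore -> shift 4; turn -> shift 4.

4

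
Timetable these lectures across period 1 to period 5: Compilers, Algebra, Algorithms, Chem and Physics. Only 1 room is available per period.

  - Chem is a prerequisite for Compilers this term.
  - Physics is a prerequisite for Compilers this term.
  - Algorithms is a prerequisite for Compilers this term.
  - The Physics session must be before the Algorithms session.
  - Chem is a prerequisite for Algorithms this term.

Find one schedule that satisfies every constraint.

Algebra -> period 5; Chem -> period 1; Physics -> period 2; Compilers -> period 4; Algorithms -> period 3

Checking: Physics(period 2) before Compilers(period 4); Chem(period 1) before Algorithms(period 3); Algorithms(period 3) before Compilers(period 4); Chem(period 1) before Compilers(period 4); Physics(period 2) before Algorithms(period 3); max 1 per period (cap 1).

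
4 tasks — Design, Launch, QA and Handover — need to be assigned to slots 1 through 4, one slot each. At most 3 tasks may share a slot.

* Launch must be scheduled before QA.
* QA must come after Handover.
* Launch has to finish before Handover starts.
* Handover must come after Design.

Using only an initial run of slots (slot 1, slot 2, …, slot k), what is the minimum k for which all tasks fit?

3 slots

The precedence chain requires at least 3 distinct slots.
With at most 3 per slot and 4 tasks, at least 2 slots are needed.
3 works (last occupied slot: 3): for example Launch=1, Handover=2, QA=3, Design=1.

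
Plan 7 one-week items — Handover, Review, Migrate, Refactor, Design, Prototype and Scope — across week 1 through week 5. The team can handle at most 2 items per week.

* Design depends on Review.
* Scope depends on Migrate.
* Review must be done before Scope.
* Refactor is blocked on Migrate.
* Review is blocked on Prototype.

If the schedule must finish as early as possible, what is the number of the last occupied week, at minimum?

The precedence chain requires at least 3 distinct weeks.
With at most 2 per week and 7 work items, at least 4 weeks are needed.
4 works (last occupied week: week 4): for example Refactor=week 2; Scope=week 3; Review=week 2; Prototype=week 1; Migrate=week 1; Design=week 3; Handover=week 4.

4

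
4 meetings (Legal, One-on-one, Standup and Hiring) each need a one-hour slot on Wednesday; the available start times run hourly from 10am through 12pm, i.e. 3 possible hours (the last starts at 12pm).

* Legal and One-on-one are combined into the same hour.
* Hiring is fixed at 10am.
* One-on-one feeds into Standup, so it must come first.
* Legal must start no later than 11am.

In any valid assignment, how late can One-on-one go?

Downstream work caps One-on-one at 11am.
One-on-one at 11am is achievable: Legal=11am; One-on-one=11am; Hiring=10am; Standup=12pm.

11am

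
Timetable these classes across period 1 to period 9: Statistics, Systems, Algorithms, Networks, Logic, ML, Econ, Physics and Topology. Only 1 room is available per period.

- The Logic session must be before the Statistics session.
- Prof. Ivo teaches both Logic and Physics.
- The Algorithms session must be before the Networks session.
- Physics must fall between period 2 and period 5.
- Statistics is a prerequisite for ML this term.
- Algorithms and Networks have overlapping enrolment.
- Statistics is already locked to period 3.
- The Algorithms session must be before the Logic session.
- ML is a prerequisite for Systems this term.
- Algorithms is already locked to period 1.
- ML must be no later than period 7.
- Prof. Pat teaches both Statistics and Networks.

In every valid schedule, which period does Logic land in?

period 2

Algorithms is fixed at period 1 and must come before Logic, so Logic is at least period 2.
Statistics is fixed at period 3 and must come after Logic, so Logic is at most period 2.
So Logic must be period 2.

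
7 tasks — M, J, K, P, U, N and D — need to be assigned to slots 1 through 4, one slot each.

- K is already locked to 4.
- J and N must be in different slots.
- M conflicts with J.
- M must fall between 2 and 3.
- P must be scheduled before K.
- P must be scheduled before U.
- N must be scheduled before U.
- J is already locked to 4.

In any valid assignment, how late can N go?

3

Downstream work caps N at 3.
N at 3 is achievable: D in 1, M in 2, K in 4, J in 4, N in 3, U in 4, P in 1.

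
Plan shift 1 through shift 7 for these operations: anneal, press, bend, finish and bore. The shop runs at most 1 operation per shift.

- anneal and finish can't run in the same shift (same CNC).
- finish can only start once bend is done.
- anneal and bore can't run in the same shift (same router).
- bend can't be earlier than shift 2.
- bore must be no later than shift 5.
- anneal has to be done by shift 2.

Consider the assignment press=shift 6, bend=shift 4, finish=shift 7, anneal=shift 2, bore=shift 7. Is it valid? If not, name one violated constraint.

anneal and bore can't run in the same shift (same router) — holds.
finish can only start once bend is done — holds.
The shop runs at most 1 operation per shift — violated.
bore must be no later than shift 5 — violated.
bend can't be earlier than shift 2 — holds.
anneal has to be done by shift 2 — holds.
anneal and finish can't run in the same shift (same CNC) — holds.

No — it violates: bore must be no later than shift 5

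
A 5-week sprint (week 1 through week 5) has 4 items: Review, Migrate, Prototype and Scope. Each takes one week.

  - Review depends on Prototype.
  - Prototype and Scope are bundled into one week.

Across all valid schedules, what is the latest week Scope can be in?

week 4

Scope must be in the same week as Prototype, which can't be after week 4, so Scope is at most week 4.
Scope at week 4 is achievable: Migrate -> week 1, Prototype -> week 4, Review -> week 5, Scope -> week 4.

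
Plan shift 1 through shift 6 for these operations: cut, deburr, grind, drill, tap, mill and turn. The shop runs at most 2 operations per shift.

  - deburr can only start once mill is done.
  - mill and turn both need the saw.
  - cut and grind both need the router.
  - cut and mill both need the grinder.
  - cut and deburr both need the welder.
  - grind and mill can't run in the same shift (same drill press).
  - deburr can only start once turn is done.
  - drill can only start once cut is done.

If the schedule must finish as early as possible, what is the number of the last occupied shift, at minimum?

shift 4

The precedence chain requires at least 2 distinct shifts.
With at most 2 per shift and 7 operations, at least 4 shifts are needed.
4 works (last occupied shift: shift 4): for example drill=shift 2, mill=shift 2, cut=shift 1, turn=shift 1, tap=shift 4, grind=shift 3, deburr=shift 3.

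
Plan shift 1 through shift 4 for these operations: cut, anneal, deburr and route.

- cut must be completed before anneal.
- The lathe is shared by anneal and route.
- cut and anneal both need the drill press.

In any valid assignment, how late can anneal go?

Precedence pushes anneal to at least shift 2.
anneal at shift 4 is achievable: route in shift 1; cut in shift 1; anneal in shift 4; deburr in shift 1.

shift 4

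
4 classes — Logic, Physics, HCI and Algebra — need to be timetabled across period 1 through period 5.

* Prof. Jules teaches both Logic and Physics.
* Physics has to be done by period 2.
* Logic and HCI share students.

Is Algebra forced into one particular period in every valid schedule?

Algebra can be period 1 (e.g. Algebra=period 1, HCI=period 1, Physics=period 1, Logic=period 2) or period 2 (e.g. Algebra=period 2, Physics=period 1, HCI=period 1, Logic=period 2).

No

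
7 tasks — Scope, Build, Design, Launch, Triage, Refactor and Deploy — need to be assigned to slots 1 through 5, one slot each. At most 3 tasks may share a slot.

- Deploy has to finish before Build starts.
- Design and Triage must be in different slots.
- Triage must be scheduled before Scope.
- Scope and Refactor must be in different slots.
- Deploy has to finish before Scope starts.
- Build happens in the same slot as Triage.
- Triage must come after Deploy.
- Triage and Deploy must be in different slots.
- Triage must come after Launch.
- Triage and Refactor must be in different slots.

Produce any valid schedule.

Triage=2; Design=1; Scope=3; Refactor=4; Launch=1; Build=2; Deploy=1

Checking: Triage(2) before Scope(3); Deploy(1) before Build(2); Deploy(1) before Scope(3); Deploy(1) before Triage(2); Launch(1) before Triage(2); Triage(2) != Deploy(1); Triage(2) != Refactor(4); Design(1) != Triage(2); Scope(3) != Refactor(4); Build = Triage = 2; max 3 per slot (cap 3).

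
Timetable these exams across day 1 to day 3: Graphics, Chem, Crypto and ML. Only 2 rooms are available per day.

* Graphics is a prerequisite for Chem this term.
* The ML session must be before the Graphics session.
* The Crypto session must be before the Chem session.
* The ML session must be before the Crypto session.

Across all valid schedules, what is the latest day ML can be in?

day 1

Downstream work caps ML at day 1.
ML at day 1 is achievable: Chem -> day 3, Graphics -> day 2, ML -> day 1, Crypto -> day 2.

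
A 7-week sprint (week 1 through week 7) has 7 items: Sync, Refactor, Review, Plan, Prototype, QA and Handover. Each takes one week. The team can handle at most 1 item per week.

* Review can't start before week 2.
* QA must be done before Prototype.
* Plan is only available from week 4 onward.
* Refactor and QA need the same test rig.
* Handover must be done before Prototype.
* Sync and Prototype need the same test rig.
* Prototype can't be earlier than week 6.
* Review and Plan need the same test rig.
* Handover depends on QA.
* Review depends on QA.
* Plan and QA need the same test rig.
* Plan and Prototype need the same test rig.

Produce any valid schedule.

Handover in week 3; Plan in week 4; Review in week 2; Prototype in week 6; Refactor in week 7; Sync in week 5; QA in week 1

Checking: QA(week 1) before Handover(week 3); QA(week 1) before Prototype(week 6); QA(week 1) before Review(week 2); Handover(week 3) before Prototype(week 6); Review(week 2) != Plan(week 4); Plan(week 4) != Prototype(week 6); Plan(week 4) != QA(week 1); Sync(week 5) != Prototype(week 6); Refactor(week 7) != QA(week 1); Review=week 2 in [week 2,week 7]; Prototype=week 6 in [week 6,week 7]; Plan=week 4 in [week 4,week 7]; max 1 per week (cap 1).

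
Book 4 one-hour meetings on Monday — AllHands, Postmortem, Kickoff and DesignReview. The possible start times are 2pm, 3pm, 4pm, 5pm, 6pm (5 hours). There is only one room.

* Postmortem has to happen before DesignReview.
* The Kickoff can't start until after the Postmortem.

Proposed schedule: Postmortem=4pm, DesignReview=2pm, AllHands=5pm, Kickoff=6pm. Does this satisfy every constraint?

The Kickoff can't start until after the Postmortem — holds.
There is only one room — holds.
Postmortem has to happen before DesignReview — violated.

No. Postmortem has to happen before DesignReview is not satisfied.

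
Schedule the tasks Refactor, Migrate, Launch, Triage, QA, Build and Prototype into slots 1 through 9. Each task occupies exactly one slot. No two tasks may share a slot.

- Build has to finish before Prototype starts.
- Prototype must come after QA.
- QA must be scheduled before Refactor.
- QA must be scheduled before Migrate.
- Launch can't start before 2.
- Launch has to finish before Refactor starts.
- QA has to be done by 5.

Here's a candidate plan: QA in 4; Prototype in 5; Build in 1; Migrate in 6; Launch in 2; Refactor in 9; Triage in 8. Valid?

Valid

QA has to be done by 5 — holds.
Prototype must come after QA — holds.
QA must be scheduled before Refactor — holds.
No two tasks may share a slot — holds.
Build has to finish before Prototype starts — holds.
QA must be scheduled before Migrate — holds.
Launch has to finish before Refactor starts — holds.
Launch can't start before 2 — holds.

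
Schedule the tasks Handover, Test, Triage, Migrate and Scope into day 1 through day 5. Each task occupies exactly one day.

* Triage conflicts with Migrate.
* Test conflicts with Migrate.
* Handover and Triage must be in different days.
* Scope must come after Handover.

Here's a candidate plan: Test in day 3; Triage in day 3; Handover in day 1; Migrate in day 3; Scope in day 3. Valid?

Invalid. Triage conflicts with Migrate.

Handover and Triage must be in different days — holds.
Scope must come after Handover — holds.
Triage conflicts with Migrate — violated.
Test conflicts with Migrate — violated.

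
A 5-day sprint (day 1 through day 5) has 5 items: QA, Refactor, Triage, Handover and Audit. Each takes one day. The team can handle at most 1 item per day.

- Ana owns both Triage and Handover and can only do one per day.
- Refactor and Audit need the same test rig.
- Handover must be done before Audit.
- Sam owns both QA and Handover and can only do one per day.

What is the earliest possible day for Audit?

Precedence pushes Audit to at least day 2.
Audit at day 2 is achievable: Refactor -> day 4, Handover -> day 1, Triage -> day 5, Audit -> day 2, QA -> day 3.

day 2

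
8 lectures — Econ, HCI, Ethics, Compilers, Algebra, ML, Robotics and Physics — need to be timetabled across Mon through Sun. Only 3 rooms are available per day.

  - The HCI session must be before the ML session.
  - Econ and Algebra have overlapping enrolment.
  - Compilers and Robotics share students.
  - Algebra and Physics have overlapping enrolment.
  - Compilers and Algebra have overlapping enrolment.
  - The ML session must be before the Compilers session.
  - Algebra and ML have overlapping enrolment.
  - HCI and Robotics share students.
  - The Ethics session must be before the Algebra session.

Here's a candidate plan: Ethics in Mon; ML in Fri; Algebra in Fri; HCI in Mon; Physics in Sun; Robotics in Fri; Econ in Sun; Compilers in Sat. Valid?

Invalid. Algebra and ML have overlapping enrolment.

The ML session must be before the Compilers session — holds.
Compilers and Algebra have overlapping enrolment — holds.
Compilers and Robotics share students — holds.
HCI and Robotics share students — holds.
Algebra and Physics have overlapping enrolment — holds.
Econ and Algebra have overlapping enrolment — holds.
The Ethics session must be before the Algebra session — holds.
Only 3 rooms are available per day — holds.
Algebra and ML have overlapping enrolment — violated.
The HCI session must be before the ML session — holds.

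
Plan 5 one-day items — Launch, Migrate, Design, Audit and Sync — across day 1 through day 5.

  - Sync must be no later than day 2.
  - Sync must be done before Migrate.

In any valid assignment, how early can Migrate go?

Precedence pushes Migrate to at least day 2.
Migrate at day 2 is achievable: Design -> day 1, Migrate -> day 2, Sync -> day 1, Audit -> day 1, Launch -> day 1.

day 2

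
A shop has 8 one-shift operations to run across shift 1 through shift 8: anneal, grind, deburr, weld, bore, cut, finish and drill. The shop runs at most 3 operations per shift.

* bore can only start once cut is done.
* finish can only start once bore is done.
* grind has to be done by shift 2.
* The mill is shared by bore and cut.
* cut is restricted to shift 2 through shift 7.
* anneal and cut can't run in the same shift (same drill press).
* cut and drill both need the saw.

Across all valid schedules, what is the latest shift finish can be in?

Precedence pushes finish to at least shift 4.
finish at shift 8 is achievable: finish -> shift 8; cut -> shift 2; deburr -> shift 1; drill -> shift 3; bore -> shift 3; weld -> shift 2; anneal -> shift 1; grind -> shift 1.

shift 8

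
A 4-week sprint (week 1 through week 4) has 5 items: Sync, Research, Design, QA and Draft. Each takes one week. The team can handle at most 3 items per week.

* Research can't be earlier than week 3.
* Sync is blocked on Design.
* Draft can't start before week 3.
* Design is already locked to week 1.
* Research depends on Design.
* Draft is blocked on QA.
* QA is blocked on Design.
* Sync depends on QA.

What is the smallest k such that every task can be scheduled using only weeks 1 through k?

The precedence chain requires at least 3 distinct weeks.
With at most 3 per week and 5 tasks, at least 2 weeks are needed.
3 works (last occupied week: week 3): for example QA in week 2; Research in week 3; Design in week 1; Sync in week 3; Draft in week 3.

3 weeks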